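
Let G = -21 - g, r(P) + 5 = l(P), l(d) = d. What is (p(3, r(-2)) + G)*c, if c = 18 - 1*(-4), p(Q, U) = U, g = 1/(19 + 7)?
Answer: -8019/13 ≈ -616.85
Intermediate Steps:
r(P) = -5 + P
g = 1/26 ≈ 0.038462
c = 22 (c = 18 + 4 = 22)
G = -547/26 (G = -21 - 1*1/26 = -21 - 1/26 = -547/26 ≈ -21.038)
(p(3, r(-2)) + G)*c = ((-5 - 2) - 547/26)*22 = (-7 - 547/26)*22 = -729/26*22 = -8019/13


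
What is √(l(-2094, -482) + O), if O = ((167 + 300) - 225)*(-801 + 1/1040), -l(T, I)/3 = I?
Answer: 7*I*√265427630/260 ≈ 438.63*I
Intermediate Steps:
l(T, I) = -3*I
O = -100797719/520 (O = (467 - 225)*(-801 + 1/1040) = 242*(-833039/1040) = -100797719/520 ≈ -1.9384e+5)
√(l(-2094, -482) + O) = √(-3*(-482) - 100797719/520) = √(1446 - 100797719/520) = √(-100045799/520) = 7*I*√265427630/260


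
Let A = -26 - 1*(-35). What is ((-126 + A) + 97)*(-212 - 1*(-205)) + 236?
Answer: 376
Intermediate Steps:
A = 9 (A = -26 + 35 = 9)
((-126 + A) + 97)*(-212 - 1*(-205)) + 236 = ((-126 + 9) + 97)*(-212 - 1*(-205)) + 236 = (-117 + 97)*(-212 + 205) + 236 = -20*(-7) + 236 = 140 + 236 = 376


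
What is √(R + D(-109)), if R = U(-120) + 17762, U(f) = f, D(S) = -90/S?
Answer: 2*√52403603/109 ≈ 132.83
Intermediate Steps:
R = 17642 (R = -120 + 17762 = 17642)
√(R + D(-109)) = √(17642 - 90/(-109)) = √(17642 - 90*(-1/109)) = √(17642 + 90/109) = √(1923068/109) = 2*√52403603/109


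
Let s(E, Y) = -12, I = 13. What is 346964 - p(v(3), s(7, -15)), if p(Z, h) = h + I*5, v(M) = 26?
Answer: 346911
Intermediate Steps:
p(Z, h) = 65 + h (p(Z, h) = h + 13*5 = h + 65 = 65 + h)
346964 - p(v(3), s(7, -15)) = 346964 - (65 - 12) = 346964 - 1*53 = 346964 - 53 = 346911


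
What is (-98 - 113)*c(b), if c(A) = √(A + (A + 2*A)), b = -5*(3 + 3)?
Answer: -422*I*√30 ≈ -2311.4*I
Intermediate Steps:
b = -30 (b = -5*6 = -30)
c(A) = 2*√A (c(A) = √(A + 3*A) = √(4*A) = 2*√A)
(-98 - 113)*c(b) = (-98 - 113)*(2*√(-30)) = -422*I*√30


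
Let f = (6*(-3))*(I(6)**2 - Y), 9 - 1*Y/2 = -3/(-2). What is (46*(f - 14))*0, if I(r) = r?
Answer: 0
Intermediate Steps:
Y = 15 (Y = 18 - (-6)/(-2) = 18 - (-6)*(-1)/2 = 18 - 2*3/2 = 18 - 3 = 15)
f = -378 (f = (6*(-3))*(6**2 - 1*15) = -18*(36 - 15) = -18*21 = -378)
(46*(f - 14))*0 = (46*(-378 - 14))*0 = (46*(-392))*0 = -18032*0 = 0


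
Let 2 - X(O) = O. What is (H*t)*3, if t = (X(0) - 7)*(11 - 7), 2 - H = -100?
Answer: -6120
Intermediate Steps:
H = 102 (H = 2 - 1*(-100) = 2 + 100 = 102)
X(O) = 2 - O
t = -20 (t = ((2 - 1*0) - 7)*(11 - 7) = ((2 + 0) - 7)*4 = (2 - 7)*4 = -5*4 = -20)
(H*t)*3 = (102*(-20))*3 = -2040*3 = -6120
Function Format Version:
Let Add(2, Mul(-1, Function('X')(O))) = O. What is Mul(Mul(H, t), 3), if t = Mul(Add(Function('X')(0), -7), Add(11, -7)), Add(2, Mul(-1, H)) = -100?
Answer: -6120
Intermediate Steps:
H = 102 (H = Add(2, Mul(-1, -100)) = Add(2, 100) = 102)
Function('X')(O) = Add(2, Mul(-1, O))
t = -20 (t = Mul(Add(Add(2, Mul(-1, 0)), -7), Add(11, -7)) = Mul(Add(Add(2, 0), -7), 4) = Mul(Add(2, -7), 4) = Mul(-5, 4) = -20)
Mul(Mul(H, t), 3) = Mul(Mul(102, -20), 3) = Mul(-2040, 3) = -6120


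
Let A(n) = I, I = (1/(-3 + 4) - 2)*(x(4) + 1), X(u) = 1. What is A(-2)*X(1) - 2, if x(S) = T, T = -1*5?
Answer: 2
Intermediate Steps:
T = -5
x(S) = -5
I = 4 (I = (1/(-3 + 4) - 2)*(-5 + 1) = (1/1 - 2)*(-4) = (1 - 2)*(-4) = -1*(-4) = 4)
A(n) = 4
A(-2)*X(1) - 2 = 4*1 - 2 = 4 - 2 = 2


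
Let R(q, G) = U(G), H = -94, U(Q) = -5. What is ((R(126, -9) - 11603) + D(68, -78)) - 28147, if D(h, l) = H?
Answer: -39849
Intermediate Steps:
D(h, l) = -94
R(q, G) = -5
((R(126, -9) - 11603) + D(68, -78)) - 28147 = ((-5 - 11603) - 94) - 28147 = (-11608 - 94) - 28147 = -11702 - 28147 = -39849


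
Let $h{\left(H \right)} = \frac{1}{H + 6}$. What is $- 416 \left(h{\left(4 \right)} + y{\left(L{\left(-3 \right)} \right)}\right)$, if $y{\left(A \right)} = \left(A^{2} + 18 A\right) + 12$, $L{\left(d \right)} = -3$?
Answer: $\frac{68432}{5} \approx 13686.0$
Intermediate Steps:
$h{\left(H \right)} = \frac{1}{6 + H}$
$y{\left(A \right)} = 12 + A^{2} + 18 A$
$- 416 \left(h{\left(4 \right)} + y{\left(L{\left(-3 \right)} \right)}\right) = - 416 \left(\frac{1}{6 + 4} + \left(12 + \left(-3\right)^{2} + 18 \left(-3\right)\right)\right) = - 416 \left(\frac{1}{10} + \left(12 + 9 - 54\right)\right) = - 416 \left(\frac{1}{10} - 33\right) = \left(-416\right) \left(- \frac{329}{10}\right) = \frac{68432}{5}$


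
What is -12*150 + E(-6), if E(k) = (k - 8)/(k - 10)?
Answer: -14393/8 ≈ -1799.1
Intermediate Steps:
E(k) = (-8 + k)/(-10 + k)
-12*150 + E(-6) = -12*150 + (-8 - 6)/(-10 - 6) = -1800 - 14/(-16) = -1800 - 1/16*(-14) = -1800 + 7/8 = -14393/8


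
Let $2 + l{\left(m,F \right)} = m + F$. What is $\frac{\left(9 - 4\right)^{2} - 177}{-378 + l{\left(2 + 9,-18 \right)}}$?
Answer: $\frac{152}{387} \approx 0.39277$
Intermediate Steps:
$l{\left(m,F \right)} = -2 + F + m$ ($l{\left(m,F \right)} = -2 + \left(m + F\right) = -2 + \left(F + m\right) = -2 + F + m$)
$\frac{\left(9 - 4\right)^{2} - 177}{-378 + l{\left(2 + 9,-18 \right)}} = \frac{\left(9 - 4\right)^{2} - 177}{-378 - 9} = \frac{5^{2} - 177}{-378 - 9} = \frac{25 - 177}{-378 - 9} = - \frac{152}{-387} = \left(-152\right) \left(- \frac{1}{387}\right) = \frac{152}{387}$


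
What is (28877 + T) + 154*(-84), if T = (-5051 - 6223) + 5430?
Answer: 10097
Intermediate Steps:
T = -5844 (T = -11274 + 5430 = -5844)
(28877 + T) + 154*(-84) = (28877 - 5844) + 154*(-84) = 23033 - 12936 = 10097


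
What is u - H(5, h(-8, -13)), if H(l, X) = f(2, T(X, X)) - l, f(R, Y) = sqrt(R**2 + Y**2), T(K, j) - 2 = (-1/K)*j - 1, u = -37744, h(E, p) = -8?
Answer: -37741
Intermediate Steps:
T(K, j) = 1 - j/K (T(K, j) = 2 + ((-1/K)*j - 1) = 2 + (-j/K - 1) = 2 + (-1 - j/K) = 1 - j/K)
H(l, X) = 2 - l (H(l, X) = sqrt(2**2 + ((X - X)/X)**2) - l = sqrt(4 + (0/X)**2) - l = sqrt(4 + 0**2) - l = sqrt(4 + 0) - l = sqrt(4) - l = 2 - l)
u - H(5, h(-8, -13)) = -37744 - (2 - 1*5) = -37744 - (2 - 5) = -37744 - 1*(-3) = -37744 + 3 = -37741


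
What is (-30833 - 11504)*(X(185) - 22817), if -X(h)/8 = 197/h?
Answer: 178777338977/185 ≈ 9.6636e+8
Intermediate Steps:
X(h) = -1576/h
(-30833 - 11504)*(X(185) - 22817) = (-30833 - 11504)*(-1576/185 - 22817) = -42337*(-1576*1/185 - 22817) = -42337*(-1576/185 - 22817) = -42337*(-4222721/185) = 178777338977/185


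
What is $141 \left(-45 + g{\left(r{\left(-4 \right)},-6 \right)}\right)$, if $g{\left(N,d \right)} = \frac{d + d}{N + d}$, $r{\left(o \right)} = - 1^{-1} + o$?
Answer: $- \frac{68103}{11} \approx -6191.2$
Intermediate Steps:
$r{\left(o \right)} = -1 + o$ ($r{\left(o \right)} = \left(-1\right) 1 + o = -1 + o$)
$g{\left(N,d \right)} = \frac{2 d}{N + d}$
$141 \left(-45 + g{\left(r{\left(-4 \right)},-6 \right)}\right) = 141 \left(-45 + 2 \left(-6\right) \frac{1}{\left(-1 - 4\right) - 6}\right) = 141 \left(-45 + 2 \left(-6\right) \frac{1}{-5 - 6}\right) = 141 \left(-45 + 2 \left(-6\right) \frac{1}{-11}\right) = 141 \left(-45 + 2 \left(-6\right) \left(- \frac{1}{11}\right)\right) = 141 \left(-45 + \frac{12}{11}\right) = 141 \left(- \frac{483}{11}\right) = - \frac{68103}{11}$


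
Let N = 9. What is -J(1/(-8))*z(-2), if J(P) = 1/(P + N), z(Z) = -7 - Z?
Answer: 40/71 ≈ 0.56338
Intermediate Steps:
J(P) = 1/(9 + P) (J(P) = 1/(P + 9) = 1/(9 + P))
-J(1/(-8))*z(-2) = -(-7 - 1*(-2))/(9 + 1/(-8)) = -(-7 + 2)/(9 - ⅛) = -(-5)/71/8 = -8*(-5)/71 = -1*(-40/71) = 40/71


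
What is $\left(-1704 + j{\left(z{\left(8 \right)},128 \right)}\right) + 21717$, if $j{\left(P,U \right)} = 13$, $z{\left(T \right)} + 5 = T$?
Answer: $20026$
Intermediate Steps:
$z{\left(T \right)} = -5 + T$
$\left(-1704 + j{\left(z{\left(8 \right)},128 \right)}\right) + 21717 = \left(-1704 + 13\right) + 21717 = -1691 + 21717 = 20026$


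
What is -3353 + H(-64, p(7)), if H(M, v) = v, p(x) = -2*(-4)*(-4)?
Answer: -3385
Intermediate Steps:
p(x) = -32 (p(x) = 8*(-4) = -32)
-3353 + H(-64, p(7)) = -3353 - 32 = -3385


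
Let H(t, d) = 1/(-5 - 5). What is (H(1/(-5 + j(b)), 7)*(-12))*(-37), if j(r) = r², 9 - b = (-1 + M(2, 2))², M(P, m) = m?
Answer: -222/5 ≈ -44.400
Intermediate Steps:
b = 8 (b = 9 - (-1 + 2)² = 9 - 1*1² = 9 - 1*1 = 9 - 1 = 8)
H(t, d) = -⅒ (H(t, d) = 1/(-10) = -⅒)
(H(1/(-5 + j(b)), 7)*(-12))*(-37) = -⅒*(-12)*(-37) = (6/5)*(-37) = -222/5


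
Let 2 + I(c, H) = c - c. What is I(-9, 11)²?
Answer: 4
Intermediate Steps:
I(c, H) = -2 (I(c, H) = -2 + (c - c) = -2 + 0 = -2)
I(-9, 11)² = (-2)² = 4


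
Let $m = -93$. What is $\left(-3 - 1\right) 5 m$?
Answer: $1860$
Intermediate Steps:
$\left(-3 - 1\right) 5 m = \left(-3 - 1\right) 5 \left(-93\right) = \left(-4\right) 5 \left(-93\right) = \left(-20\right) \left(-93\right) = 1860$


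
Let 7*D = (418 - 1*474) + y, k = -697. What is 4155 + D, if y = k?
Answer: 28332/7 ≈ 4047.4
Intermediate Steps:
y = -697
D = -753/7 (D = ((418 - 1*474) - 697)/7 = ((418 - 474) - 697)/7 = (-56 - 697)/7 = (⅐)*(-753) = -753/7 ≈ -107.57)
4155 + D = 4155 - 753/7 = 28332/7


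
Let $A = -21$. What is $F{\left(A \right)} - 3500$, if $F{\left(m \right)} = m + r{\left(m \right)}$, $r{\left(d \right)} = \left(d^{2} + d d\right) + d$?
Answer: $-2660$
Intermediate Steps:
$r{\left(d \right)} = d + 2 d^{2}$ ($r{\left(d \right)} = \left(d^{2} + d^{2}\right) + d = 2 d^{2} + d = d + 2 d^{2}$)
$F{\left(m \right)} = m + m \left(1 + 2 m\right)$
$F{\left(A \right)} - 3500 = 2 \left(-21\right) \left(1 - 21\right) - 3500 = 2 \left(-21\right) \left(-20\right) - 3500 = 840 - 3500 = -2660$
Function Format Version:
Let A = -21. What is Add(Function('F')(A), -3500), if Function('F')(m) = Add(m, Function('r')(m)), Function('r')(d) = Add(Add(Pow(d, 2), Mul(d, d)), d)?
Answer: -2660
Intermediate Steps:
Function('r')(d) = Add(d, Mul(2, Pow(d, 2))) (Function('r')(d) = Add(Add(Pow(d, 2), Pow(d, 2)), d) = Add(Mul(2, Pow(d, 2)), d) = Add(d, Mul(2, Pow(d, 2))))
Function('F')(m) = Add(m, Mul(m, Add(1, Mul(2, m))))
Add(Function('F')(A), -3500) = Add(Mul(2, -21, Add(1, -21)), -3500) = Add(Mul(2, -21, -20), -3500) = Add(840, -3500) = -2660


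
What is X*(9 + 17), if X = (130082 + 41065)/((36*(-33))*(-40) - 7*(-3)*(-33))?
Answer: 1483274/15609 ≈ 95.027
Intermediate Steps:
X = 57049/15609 (X = 171147/(-1188*(-40) + 21*(-33)) = 171147/(47520 - 693) = 171147/46827 = 171147*(1/46827) = 57049/15609 ≈ 3.6549)
X*(9 + 17) = 57049*(9 + 17)/15609 = (57049/15609)*26 = 1483274/15609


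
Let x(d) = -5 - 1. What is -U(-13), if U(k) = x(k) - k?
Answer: -7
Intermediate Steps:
x(d) = -6
U(k) = -6 - k
-U(-13) = -(-6 - 1*(-13)) = -(-6 + 13) = -1*7 = -7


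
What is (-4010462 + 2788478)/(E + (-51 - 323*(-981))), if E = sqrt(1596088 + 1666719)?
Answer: -387139195008/100366580537 + 1221984*sqrt(3262807)/100366580537 ≈ -3.8353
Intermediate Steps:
E = sqrt(3262807) ≈ 1806.3
(-4010462 + 2788478)/(E + (-51 - 323*(-981))) = (-4010462 + 2788478)/(sqrt(3262807) + (-51 - 323*(-981))) = -1221984/(sqrt(3262807) + (-51 + 316863)) = -1221984/(sqrt(3262807) + 316812) = -1221984/(316812 + sqrt(3262807))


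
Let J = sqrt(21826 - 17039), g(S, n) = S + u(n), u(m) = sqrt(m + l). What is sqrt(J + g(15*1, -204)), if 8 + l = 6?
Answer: sqrt(15 + sqrt(4787) + I*sqrt(206)) ≈ 9.2085 + 0.77932*I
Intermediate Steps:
l = -2 (l = -8 + 6 = -2)
u(m) = sqrt(-2 + m) (u(m) = sqrt(m - 2) = sqrt(-2 + m))
g(S, n) = S + sqrt(-2 + n)
J = sqrt(4787) ≈ 69.188
sqrt(J + g(15*1, -204)) = sqrt(sqrt(4787) + (15*1 + sqrt(-2 - 204))) = sqrt(sqrt(4787) + (15 + sqrt(-206))) = sqrt(sqrt(4787) + (15 + I*sqrt(206))) = sqrt(15 + sqrt(4787) + I*sqrt(206))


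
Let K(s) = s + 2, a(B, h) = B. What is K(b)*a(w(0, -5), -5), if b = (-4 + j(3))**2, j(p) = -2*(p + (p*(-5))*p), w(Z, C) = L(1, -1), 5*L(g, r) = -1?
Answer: -6402/5 ≈ -1280.4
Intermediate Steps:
L(g, r) = -1/5 (L(g, r) = (1/5)*(-1) = -1/5)
w(Z, C) = -1/5
j(p) = -2*p + 10*p**2 (j(p) = -2*(p + (-5*p)*p) = -2*(p - 5*p**2) = -2*p + 10*p**2)
b = 6400 (b = (-4 + 2*3*(-1 + 5*3))**2 = (-4 + 2*3*(-1 + 15))**2 = (-4 + 2*3*14)**2 = (-4 + 84)**2 = 80**2 = 6400)
K(s) = 2 + s
K(b)*a(w(0, -5), -5) = (2 + 6400)*(-1/5) = 6402*(-1/5) = -6402/5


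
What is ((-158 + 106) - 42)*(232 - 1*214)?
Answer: -1692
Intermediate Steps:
((-158 + 106) - 42)*(232 - 1*214) = (-52 - 42)*(232 - 214) = -94*18 = -1692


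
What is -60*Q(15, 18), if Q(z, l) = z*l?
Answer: -16200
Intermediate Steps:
Q(z, l) = l*z
-60*Q(15, 18) = -1080*15 = -60*270 = -16200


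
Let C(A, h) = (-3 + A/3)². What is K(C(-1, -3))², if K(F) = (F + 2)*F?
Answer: 139240000/6561 ≈ 21222.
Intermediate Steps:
C(A, h) = (-3 + A/3)² (C(A, h) = (-3 + A*(⅓))² = (-3 + A/3)²)
K(F) = F*(2 + F) (K(F) = (2 + F)*F = F*(2 + F))
K(C(-1, -3))² = (((-9 - 1)²/9)*(2 + (-9 - 1)²/9))² = (((⅑)*(-10)²)*(2 + (⅑)*(-10)²))² = (((⅑)*100)*(2 + (⅑)*100))² = (100*(2 + 100/9)/9)² = ((100/9)*(118/9))² = (11800/81)² = 139240000/6561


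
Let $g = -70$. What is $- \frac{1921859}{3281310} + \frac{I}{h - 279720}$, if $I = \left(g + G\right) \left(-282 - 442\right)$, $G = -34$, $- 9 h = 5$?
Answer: $- \frac{1412375372891}{1652129741070} \approx -0.85488$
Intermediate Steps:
$h = - \frac{5}{9}$ ($h = \left(- \frac{1}{9}\right) 5 = - \frac{5}{9} \approx -0.55556$)
$I = 75296$ ($I = \left(-70 - 34\right) \left(-282 - 442\right) = \left(-104\right) \left(-724\right) = 75296$)
$- \frac{1921859}{3281310} + \frac{I}{h - 279720} = - \frac{1921859}{3281310} + \frac{75296}{- \frac{5}{9} - 279720} = \left(-1921859\right) \frac{1}{3281310} + \frac{75296}{- \frac{5}{9} - 279720} = - \frac{1921859}{3281310} + \frac{75296}{- \frac{2517485}{9}} = - \frac{1921859}{3281310} + 75296 \left(- \frac{9}{2517485}\right) = - \frac{1921859}{3281310} - \frac{677664}{2517485} = - \frac{1412375372891}{1652129741070}$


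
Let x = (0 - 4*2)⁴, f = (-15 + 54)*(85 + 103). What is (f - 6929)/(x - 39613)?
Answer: -403/35517 ≈ -0.011347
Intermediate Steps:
f = 7332 (f = 39*188 = 7332)
x = 4096 (x = (0 - 8)⁴ = (-8)⁴ = 4096)
(f - 6929)/(x - 39613) = (7332 - 6929)/(4096 - 39613) = 403/(-35517) = 403*(-1/35517) = -403/35517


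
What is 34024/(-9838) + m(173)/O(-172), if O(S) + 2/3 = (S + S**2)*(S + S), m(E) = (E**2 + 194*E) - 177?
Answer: -258651362465/74653660967 ≈ -3.4647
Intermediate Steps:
m(E) = -177 + E**2 + 194*E
O(S) = -2/3 + 2*S*(S + S**2) (O(S) = -2/3 + (S + S**2)*(S + S) = -2/3 + (S + S**2)*(2*S) = -2/3 + 2*S*(S + S**2))
34024/(-9838) + m(173)/O(-172) = 34024/(-9838) + (-177 + 173**2 + 194*173)/(-2/3 + 2*(-172)**2 + 2*(-172)**3) = 34024*(-1/9838) + (-177 + 29929 + 33562)/(-2/3 + 2*29584 + 2*(-5088448)) = -17012/4919 + 63314/(-2/3 + 59168 - 10176896) = -17012/4919 + 63314/(-30353186/3) = -17012/4919 + 63314*(-3/30353186) = -17012/4919 - 94971/15176593 = -258651362465/74653660967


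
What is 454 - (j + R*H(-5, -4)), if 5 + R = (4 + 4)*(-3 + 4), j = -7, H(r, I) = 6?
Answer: 443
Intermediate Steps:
R = 3 (R = -5 + (4 + 4)*(-3 + 4) = -5 + 8*1 = -5 + 8 = 3)
454 - (j + R*H(-5, -4)) = 454 - (-7 + 3*6) = 454 - (-7 + 18) = 454 - 1*11 = 454 - 11 = 443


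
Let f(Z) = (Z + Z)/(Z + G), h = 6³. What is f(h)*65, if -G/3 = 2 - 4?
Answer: 4680/37 ≈ 126.49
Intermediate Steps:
G = 6 (G = -3*(2 - 4) = -3*(-2) = 6)
h = 216
f(Z) = 2*Z/(6 + Z) (f(Z) = (Z + Z)/(Z + 6) = (2*Z)/(6 + Z) = 2*Z/(6 + Z))
f(h)*65 = (2*216/(6 + 216))*65 = (2*216/222)*65 = (2*216*(1/222))*65 = (72/37)*65 = 4680/37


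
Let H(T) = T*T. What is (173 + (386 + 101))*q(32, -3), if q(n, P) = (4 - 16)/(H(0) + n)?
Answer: -495/2 ≈ -247.50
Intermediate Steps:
H(T) = T²
q(n, P) = -12/n (q(n, P) = (4 - 16)/(0² + n) = -12/(0 + n) = -12/n)
(173 + (386 + 101))*q(32, -3) = (173 + (386 + 101))*(-12/32) = (173 + 487)*(-12*1/32) = 660*(-3/8) = -495/2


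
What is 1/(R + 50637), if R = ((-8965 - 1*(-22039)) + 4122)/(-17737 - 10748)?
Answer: 9495/480792583 ≈ 1.9749e-5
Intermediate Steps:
R = -5732/9495 (R = ((-8965 + 22039) + 4122)/(-28485) = (13074 + 4122)*(-1/28485) = 17196*(-1/28485) = -5732/9495 ≈ -0.60369)
1/(R + 50637) = 1/(-5732/9495 + 50637) = 1/(480792583/9495) = 9495/480792583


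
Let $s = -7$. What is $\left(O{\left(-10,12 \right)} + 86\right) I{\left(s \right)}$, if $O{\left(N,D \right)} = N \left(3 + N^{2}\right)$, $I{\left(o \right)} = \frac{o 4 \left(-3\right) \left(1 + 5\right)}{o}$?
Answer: $67968$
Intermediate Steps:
$I{\left(o \right)} = -72$ ($I{\left(o \right)} = \frac{4 o \left(-3\right) 6}{o} = \frac{- 12 o 6}{o} = \frac{\left(-72\right) o}{o} = -72$)
$\left(O{\left(-10,12 \right)} + 86\right) I{\left(s \right)} = \left(- 10 \left(3 + \left(-10\right)^{2}\right) + 86\right) \left(-72\right) = \left(- 10 \left(3 + 100\right) + 86\right) \left(-72\right) = \left(\left(-10\right) 103 + 86\right) \left(-72\right) = \left(-1030 + 86\right) \left(-72\right) = \left(-944\right) \left(-72\right) = 67968$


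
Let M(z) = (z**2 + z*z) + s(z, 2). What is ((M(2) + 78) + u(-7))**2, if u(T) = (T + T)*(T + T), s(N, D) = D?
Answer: 80656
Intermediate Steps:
u(T) = 4*T**2 (u(T) = (2*T)*(2*T) = 4*T**2)
M(z) = 2 + 2*z**2 (M(z) = (z**2 + z*z) + 2 = (z**2 + z**2) + 2 = 2*z**2 + 2 = 2 + 2*z**2)
((M(2) + 78) + u(-7))**2 = (((2 + 2*2**2) + 78) + 4*(-7)**2)**2 = (((2 + 2*4) + 78) + 4*49)**2 = (((2 + 8) + 78) + 196)**2 = ((10 + 78) + 196)**2 = (88 + 196)**2 = 284**2 = 80656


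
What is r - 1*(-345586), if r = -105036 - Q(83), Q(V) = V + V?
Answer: 240384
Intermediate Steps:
Q(V) = 2*V
r = -105202 (r = -105036 - 2*83 = -105036 - 1*166 = -105036 - 166 = -105202)
r - 1*(-345586) = -105202 - 1*(-345586) = -105202 + 345586 = 240384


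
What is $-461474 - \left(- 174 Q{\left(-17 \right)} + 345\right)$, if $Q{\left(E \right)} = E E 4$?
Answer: $-260675$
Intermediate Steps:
$Q{\left(E \right)} = 4 E^{2}$ ($Q{\left(E \right)} = E^{2} \cdot 4 = 4 E^{2}$)
$-461474 - \left(- 174 Q{\left(-17 \right)} + 345\right) = -461474 - \left(- 174 \cdot 4 \left(-17\right)^{2} + 345\right) = -461474 - \left(- 174 \cdot 4 \cdot 289 + 345\right) = -461474 - \left(\left(-174\right) 1156 + 345\right) = -461474 - \left(-201144 + 345\right) = -461474 - -200799 = -461474 + 200799 = -260675$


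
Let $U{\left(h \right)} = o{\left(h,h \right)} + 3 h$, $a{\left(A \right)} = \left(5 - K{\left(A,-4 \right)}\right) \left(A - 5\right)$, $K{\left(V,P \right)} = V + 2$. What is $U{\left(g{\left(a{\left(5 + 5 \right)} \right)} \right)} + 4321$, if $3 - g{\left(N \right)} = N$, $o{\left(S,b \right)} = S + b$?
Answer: $4511$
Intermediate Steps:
$K{\left(V,P \right)} = 2 + V$
$a{\left(A \right)} = \left(-5 + A\right) \left(3 - A\right)$ ($a{\left(A \right)} = \left(5 - \left(2 + A\right)\right) \left(A - 5\right) = \left(5 - \left(2 + A\right)\right) \left(-5 + A\right) = \left(3 - A\right) \left(-5 + A\right) = \left(-5 + A\right) \left(3 - A\right)$)
$g{\left(N \right)} = 3 - N$
$U{\left(h \right)} = 5 h$ ($U{\left(h \right)} = \left(h + h\right) + 3 h = 2 h + 3 h = 5 h$)
$U{\left(g{\left(a{\left(5 + 5 \right)} \right)} \right)} + 4321 = 5 \left(3 - \left(-15 - \left(5 + 5\right)^{2} + 8 \left(5 + 5\right)\right)\right) + 4321 = 5 \left(3 - \left(-15 - 10^{2} + 8 \cdot 10\right)\right) + 4321 = 5 \left(3 - \left(-15 - 100 + 80\right)\right) + 4321 = 5 \left(3 - -35\right) + 4321 = 5 \left(3 + 35\right) + 4321 = 5 \cdot 38 + 4321 = 190 + 4321 = 4511$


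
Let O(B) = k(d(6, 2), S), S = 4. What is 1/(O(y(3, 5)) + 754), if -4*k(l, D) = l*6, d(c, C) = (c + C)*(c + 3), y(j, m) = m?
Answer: 1/646 ≈ 0.0015480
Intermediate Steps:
d(c, C) = (3 + c)*(C + c) (d(c, C) = (C + c)*(3 + c) = (3 + c)*(C + c))
k(l, D) = -3*l/2 (k(l, D) = -l*6/4 = -3*l/2)
O(B) = -108 (O(B) = -3*(6² + 3*2 + 3*6 + 2*6)/2 = -3*(36 + 6 + 18 + 12)/2 = -3/2*72 = -108)
1/(O(y(3, 5)) + 754) = 1/(-108 + 754) = 1/646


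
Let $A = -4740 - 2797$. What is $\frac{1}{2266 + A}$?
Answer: $- \frac{1}{5271} \approx -0.00018972$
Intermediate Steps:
$A = -7537$ ($A = -4740 - 2797 = -7537$)
$\frac{1}{2266 + A} = \frac{1}{2266 - 7537} = \frac{1}{-5271} = - \frac{1}{5271}$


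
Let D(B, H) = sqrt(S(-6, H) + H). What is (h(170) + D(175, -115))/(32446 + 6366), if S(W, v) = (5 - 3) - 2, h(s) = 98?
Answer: 49/19406 + I*sqrt(115)/38812 ≈ 0.002525 + 0.0002763*I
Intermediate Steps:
S(W, v) = 0 (S(W, v) = 2 - 2 = 0)
D(B, H) = sqrt(H) (D(B, H) = sqrt(0 + H) = sqrt(H))
(h(170) + D(175, -115))/(32446 + 6366) = (98 + sqrt(-115))/(32446 + 6366) = (98 + I*sqrt(115))/38812 = (98 + I*sqrt(115))*(1/38812) = 49/19406 + I*sqrt(115)/38812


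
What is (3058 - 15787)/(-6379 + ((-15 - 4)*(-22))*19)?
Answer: -4243/521 ≈ -8.1440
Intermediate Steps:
(3058 - 15787)/(-6379 + ((-15 - 4)*(-22))*19) = -12729/(-6379 - 19*(-22)*19) = -12729/(-6379 + 418*19) = -12729/(-6379 + 7942) = -12729/1563 = -12729*1/1563 = -4243/521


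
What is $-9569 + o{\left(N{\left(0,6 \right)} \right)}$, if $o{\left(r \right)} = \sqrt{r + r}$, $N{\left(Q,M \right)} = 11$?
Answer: $-9569 + \sqrt{22} \approx -9564.3$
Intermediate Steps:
$o{\left(r \right)} = \sqrt{2} \sqrt{r}$ ($o{\left(r \right)} = \sqrt{2 r} = \sqrt{2} \sqrt{r}$)
$-9569 + o{\left(N{\left(0,6 \right)} \right)} = -9569 + \sqrt{2} \sqrt{11} = -9569 + \sqrt{22}$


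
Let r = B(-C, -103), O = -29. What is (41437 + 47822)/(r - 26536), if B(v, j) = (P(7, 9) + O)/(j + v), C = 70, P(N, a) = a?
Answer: -5147269/1530236 ≈ -3.3637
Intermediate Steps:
B(v, j) = -20/(j + v) (B(v, j) = (9 - 29)/(j + v) = -20/(j + v))
r = 20/173 (r = -20/(-103 - 1*70) = -20/(-103 - 70) = -20/(-173) = -20*(-1/173) = 20/173 ≈ 0.11561)
(41437 + 47822)/(r - 26536) = (41437 + 47822)/(20/173 - 26536) = 89259/(-4590708/173) = 89259*(-173/4590708) = -5147269/1530236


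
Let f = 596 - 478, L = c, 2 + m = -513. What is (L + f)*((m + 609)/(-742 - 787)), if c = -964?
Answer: 79524/1529 ≈ 52.010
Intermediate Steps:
m = -515 (m = -2 - 513 = -515)
L = -964
f = 118
(L + f)*((m + 609)/(-742 - 787)) = (-964 + 118)*((-515 + 609)/(-742 - 787)) = -79524/(-1529) = -79524*(-1)/1529 = -846*(-94/1529) = 79524/1529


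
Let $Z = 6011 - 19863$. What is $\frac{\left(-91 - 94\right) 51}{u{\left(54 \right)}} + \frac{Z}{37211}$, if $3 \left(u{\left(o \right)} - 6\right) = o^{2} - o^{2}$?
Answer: $- \frac{117056299}{74422} \approx -1572.9$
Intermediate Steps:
$u{\left(o \right)} = 6$ ($u{\left(o \right)} = 6 + \frac{o^{2} - o^{2}}{3} = 6 + \frac{1}{3} \cdot 0 = 6 + 0 = 6$)
$Z = -13852$
$\frac{\left(-91 - 94\right) 51}{u{\left(54 \right)}} + \frac{Z}{37211} = \frac{\left(-91 - 94\right) 51}{6} - \frac{13852}{37211} = \left(-185\right) 51 \cdot \frac{1}{6} - \frac{13852}{37211} = \left(-9435\right) \frac{1}{6} - \frac{13852}{37211} = - \frac{3145}{2} - \frac{13852}{37211} = - \frac{117056299}{74422}$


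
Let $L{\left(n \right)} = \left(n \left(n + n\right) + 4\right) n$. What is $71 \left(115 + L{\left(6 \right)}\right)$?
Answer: $40541$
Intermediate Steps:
$L{\left(n \right)} = n \left(4 + 2 n^{2}\right)$ ($L{\left(n \right)} = \left(n 2 n + 4\right) n = \left(2 n^{2} + 4\right) n = \left(4 + 2 n^{2}\right) n = n \left(4 + 2 n^{2}\right)$)
$71 \left(115 + L{\left(6 \right)}\right) = 71 \left(115 + 2 \cdot 6 \left(2 + 6^{2}\right)\right) = 71 \left(115 + 2 \cdot 6 \left(2 + 36\right)\right) = 71 \left(115 + 2 \cdot 6 \cdot 38\right) = 71 \left(115 + 456\right) = 71 \cdot 571 = 40541$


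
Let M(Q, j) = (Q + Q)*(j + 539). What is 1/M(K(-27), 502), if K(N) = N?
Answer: -1/56214 ≈ -1.7789e-5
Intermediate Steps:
M(Q, j) = 2*Q*(539 + j) (M(Q, j) = (2*Q)*(539 + j) = 2*Q*(539 + j))
1/M(K(-27), 502) = 1/(2*(-27)*(539 + 502)) = 1/(2*(-27)*1041) = 1/(-56214) = -1/56214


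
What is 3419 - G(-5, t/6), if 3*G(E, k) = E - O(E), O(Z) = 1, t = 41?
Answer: 3421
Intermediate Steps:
G(E, k) = -⅓ + E/3 (G(E, k) = (E - 1*1)/3 = (E - 1)/3 = (-1 + E)/3 = -⅓ + E/3)
3419 - G(-5, t/6) = 3419 - (-⅓ + (⅓)*(-5)) = 3419 - (-⅓ - 5/3) = 3419 - 1*(-2) = 3419 + 2 = 3421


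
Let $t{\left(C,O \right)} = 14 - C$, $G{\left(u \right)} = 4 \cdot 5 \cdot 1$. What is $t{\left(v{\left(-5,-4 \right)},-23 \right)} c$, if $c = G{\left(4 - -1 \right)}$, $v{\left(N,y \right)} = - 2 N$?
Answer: $80$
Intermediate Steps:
$G{\left(u \right)} = 20$ ($G{\left(u \right)} = 20 \cdot 1 = 20$)
$c = 20$
$t{\left(v{\left(-5,-4 \right)},-23 \right)} c = \left(14 - \left(-2\right) \left(-5\right)\right) 20 = \left(14 - 10\right) 20 = 4 \cdot 20 = 80$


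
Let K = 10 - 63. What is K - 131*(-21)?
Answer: 2698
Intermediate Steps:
K = -53
K - 131*(-21) = -53 - 131*(-21) = -53 + 2751 = 2698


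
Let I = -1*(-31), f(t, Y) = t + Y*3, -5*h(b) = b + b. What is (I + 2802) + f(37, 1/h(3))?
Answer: 5735/2 ≈ 2867.5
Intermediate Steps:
h(b) = -2*b/5 (h(b) = -(b + b)/5 = -2*b/5)
f(t, Y) = t + 3*Y
I = 31
(I + 2802) + f(37, 1/h(3)) = (31 + 2802) + (37 + 3/((-2/5*3))) = 2833 + (37 + 3/(-6/5)) = 2833 + (37 + 3*(-5/6)) = 2833 + (37 - 5/2) = 2833 + 69/2 = 5735/2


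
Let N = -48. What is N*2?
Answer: -96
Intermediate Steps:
N*2 = -48*2 = -96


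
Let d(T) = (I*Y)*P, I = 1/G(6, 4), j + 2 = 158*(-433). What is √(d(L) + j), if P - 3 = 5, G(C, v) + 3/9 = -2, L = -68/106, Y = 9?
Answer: 2*I*√838474/7 ≈ 261.62*I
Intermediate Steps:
L = -34/53 (L = -68*1/106 = -34/53 ≈ -0.64151)
G(C, v) = -7/3 (G(C, v) = -⅓ - 2 = -7/3)
j = -68416 (j = -2 + 158*(-433) = -2 - 68414 = -68416)
I = -3/7 (I = 1/(-7/3) = -3/7 ≈ -0.42857)
P = 8 (P = 3 + 5 = 8)
d(T) = -216/7 (d(T) = -3/7*9*8 = -27/7*8 = -216/7)
√(d(L) + j) = √(-216/7 - 68416) = √(-479128/7) = 2*I*√838474/7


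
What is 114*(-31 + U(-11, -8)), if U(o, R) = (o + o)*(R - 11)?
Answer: 44118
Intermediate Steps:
U(o, R) = 2*o*(-11 + R) (U(o, R) = (2*o)*(-11 + R) = 2*o*(-11 + R))
114*(-31 + U(-11, -8)) = 114*(-31 + 2*(-11)*(-11 - 8)) = 114*(-31 + 2*(-11)*(-19)) = 114*(-31 + 418) = 114*387 = 44118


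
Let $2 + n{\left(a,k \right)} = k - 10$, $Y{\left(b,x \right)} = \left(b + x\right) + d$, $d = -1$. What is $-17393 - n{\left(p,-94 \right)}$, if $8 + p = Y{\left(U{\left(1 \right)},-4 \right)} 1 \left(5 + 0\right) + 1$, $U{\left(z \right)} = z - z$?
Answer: $-17287$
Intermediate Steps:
$U{\left(z \right)} = 0$
$Y{\left(b,x \right)} = -1 + b + x$ ($Y{\left(b,x \right)} = \left(b + x\right) - 1 = -1 + b + x$)
$p = -32$ ($p = -8 + \left(\left(-1 + 0 - 4\right) 1 \left(5 + 0\right) + 1\right) = -8 + \left(- 5 \cdot 1 \cdot 5 + 1\right) = -8 + \left(\left(-5\right) 5 + 1\right) = -8 + \left(-25 + 1\right) = -8 - 24 = -32$)
$n{\left(a,k \right)} = -12 + k$ ($n{\left(a,k \right)} = -2 + \left(k - 10\right) = -2 + \left(-10 + k\right) = -12 + k$)
$-17393 - n{\left(p,-94 \right)} = -17393 - \left(-12 - 94\right) = -17393 - -106 = -17393 + 106 = -17287$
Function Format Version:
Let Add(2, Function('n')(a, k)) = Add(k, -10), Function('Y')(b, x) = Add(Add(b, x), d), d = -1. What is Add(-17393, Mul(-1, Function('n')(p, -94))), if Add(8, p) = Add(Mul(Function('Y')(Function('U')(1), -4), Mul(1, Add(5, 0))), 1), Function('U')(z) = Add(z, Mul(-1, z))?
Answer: -17287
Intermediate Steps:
Function('U')(z) = 0
Function('Y')(b, x) = Add(-1, b, x) (Function('Y')(b, x) = Add(Add(b, x), -1) = Add(-1, b, x))
p = -32 (p = Add(-8, Add(Mul(Add(-1, 0, -4), Mul(1, Add(5, 0))), 1)) = Add(-8, Add(Mul(-5, Mul(1, 5)), 1)) = Add(-8, Add(Mul(-5, 5), 1)) = Add(-8, Add(-25, 1)) = Add(-8, -24) = -32)
Function('n')(a, k) = Add(-12, k) (Function('n')(a, k) = Add(-2, Add(k, -10)) = Add(-2, Add(-10, k)) = Add(-12, k))
Add(-17393, Mul(-1, Function('n')(p, -94))) = Add(-17393, Mul(-1, Add(-12, -94))) = Add(-17393, Mul(-1, -106)) = Add(-17393, 106) = -17287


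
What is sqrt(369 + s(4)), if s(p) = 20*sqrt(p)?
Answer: sqrt(409) ≈ 20.224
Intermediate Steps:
sqrt(369 + s(4)) = sqrt(369 + 20*sqrt(4)) = sqrt(369 + 20*2) = sqrt(369 + 40) = sqrt(409)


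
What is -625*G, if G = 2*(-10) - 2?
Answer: 13750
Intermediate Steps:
G = -22 (G = -20 - 2 = -22)
-625*G = -625*(-22) = 13750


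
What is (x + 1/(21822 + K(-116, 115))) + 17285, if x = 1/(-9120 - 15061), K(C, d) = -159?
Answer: 9054453459373/523833003 ≈ 17285.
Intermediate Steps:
x = -1/24181 (x = 1/(-24181) = -1/24181 ≈ -4.1355e-5)
(x + 1/(21822 + K(-116, 115))) + 17285 = (-1/24181 + 1/(21822 - 159)) + 17285 = (-1/24181 + 1/21663) + 17285 = 2518/523833003 + 17285 = 9054453459373/523833003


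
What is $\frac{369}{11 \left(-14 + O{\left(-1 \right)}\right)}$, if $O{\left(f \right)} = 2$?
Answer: $- \frac{123}{44} \approx -2.7955$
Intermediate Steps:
$\frac{369}{11 \left(-14 + O{\left(-1 \right)}\right)} = \frac{369}{11 \left(-14 + 2\right)} = \frac{369}{11 \left(-12\right)} = \frac{369}{-132} = 369 \left(- \frac{1}{132}\right) = - \frac{123}{44}$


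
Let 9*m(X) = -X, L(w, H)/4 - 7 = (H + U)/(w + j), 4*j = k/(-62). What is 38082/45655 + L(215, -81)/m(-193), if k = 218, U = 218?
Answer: 528537215226/233951879665 ≈ 2.2592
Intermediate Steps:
j = -109/124 (j = (218/(-62))/4 = (218*(-1/62))/4 = (¼)*(-109/31) = -109/124 ≈ -0.87903)
L(w, H) = 28 + 4*(218 + H)/(-109/124 + w) (L(w, H) = 28 + 4*((H + 218)/(w - 109/124)) = 28 + 4*((218 + H)/(-109/124 + w)) = 28 + 4*(218 + H)/(-109/124 + w))
m(X) = -X/9 (m(X) = (-X)/9 = -X/9)
38082/45655 + L(215, -81)/m(-193) = 38082/45655 + (4*(26269 + 124*(-81) + 868*215)/(-109 + 124*215))/((-⅑*(-193))) = 38082*(1/45655) + (4*(26269 - 10044 + 186620)/(-109 + 26660))/(193/9) = 38082/45655 + (4*202845/26551)*(9/193) = 38082/45655 + (4*(1/26551)*202845)*(9/193) = 38082/45655 + (811380/26551)*(9/193) = 38082/45655 + 7302420/5124343 = 528537215226/233951879665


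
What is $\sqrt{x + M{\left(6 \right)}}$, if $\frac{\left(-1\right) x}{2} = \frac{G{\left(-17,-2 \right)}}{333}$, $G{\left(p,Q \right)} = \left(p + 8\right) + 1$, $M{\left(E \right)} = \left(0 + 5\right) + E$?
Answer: $\frac{\sqrt{136123}}{111} \approx 3.3239$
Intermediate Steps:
$M{\left(E \right)} = 5 + E$
$G{\left(p,Q \right)} = 9 + p$ ($G{\left(p,Q \right)} = \left(8 + p\right) + 1 = 9 + p$)
$x = \frac{16}{333}$ ($x = - 2 \frac{9 - 17}{333} = - 2 \left(\left(-8\right) \frac{1}{333}\right) = \left(-2\right) \left(- \frac{8}{333}\right) = \frac{16}{333} \approx 0.048048$)
$\sqrt{x + M{\left(6 \right)}} = \sqrt{\frac{16}{333} + \left(5 + 6\right)} = \sqrt{\frac{16}{333} + 11} = \sqrt{\frac{3679}{333}} = \frac{\sqrt{136123}}{111}$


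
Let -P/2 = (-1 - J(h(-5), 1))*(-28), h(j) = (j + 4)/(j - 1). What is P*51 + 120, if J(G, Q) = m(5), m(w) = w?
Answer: -17016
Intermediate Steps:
h(j) = (4 + j)/(-1 + j)
J(G, Q) = 5
P = -336 (P = -2*(-1 - 1*5)*(-28) = -2*(-1 - 5)*(-28) = -(-12)*(-28) = -2*168 = -336)
P*51 + 120 = -336*51 + 120 = -17136 + 120 = -17016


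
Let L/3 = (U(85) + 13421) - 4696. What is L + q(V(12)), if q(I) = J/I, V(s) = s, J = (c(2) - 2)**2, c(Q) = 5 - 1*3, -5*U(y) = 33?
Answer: 130776/5 ≈ 26155.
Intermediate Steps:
U(y) = -33/5 (U(y) = -1/5*33 = -33/5)
c(Q) = 2 (c(Q) = 5 - 3 = 2)
J = 0 (J = (2 - 2)**2 = 0**2 = 0)
L = 130776/5 (L = 3*((-33/5 + 13421) - 4696) = 3*(67072/5 - 4696) = 3*(43592/5) = 130776/5 ≈ 26155.)
q(I) = 0 (q(I) = 0/I = 0)
L + q(V(12)) = 130776/5 + 0 = 130776/5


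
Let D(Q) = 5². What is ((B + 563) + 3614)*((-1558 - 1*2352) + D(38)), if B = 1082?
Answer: -20431215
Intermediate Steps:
D(Q) = 25
((B + 563) + 3614)*((-1558 - 1*2352) + D(38)) = ((1082 + 563) + 3614)*((-1558 - 1*2352) + 25) = (1645 + 3614)*((-1558 - 2352) + 25) = 5259*(-3910 + 25) = 5259*(-3885) = -20431215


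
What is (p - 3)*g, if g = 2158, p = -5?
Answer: -17264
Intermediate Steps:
(p - 3)*g = (-5 - 3)*2158 = -8*2158 = -17264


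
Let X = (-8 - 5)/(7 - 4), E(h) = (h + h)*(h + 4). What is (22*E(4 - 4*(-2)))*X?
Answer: -36608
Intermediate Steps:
E(h) = 2*h*(4 + h) (E(h) = (2*h)*(4 + h) = 2*h*(4 + h))
X = -13/3 ≈ -4.3333
(22*E(4 - 4*(-2)))*X = (22*(2*(4 - 4*(-2))*(4 + (4 - 4*(-2)))))*(-13/3) = (22*(2*(4 + 8)*(4 + (4 + 8))))*(-13/3) = (22*(2*12*(4 + 12)))*(-13/3) = (22*(2*12*16))*(-13/3) = (22*384)*(-13/3) = 8448*(-13/3) = -36608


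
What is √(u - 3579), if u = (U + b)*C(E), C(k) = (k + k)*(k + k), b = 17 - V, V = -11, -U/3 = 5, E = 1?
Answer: I*√3527 ≈ 59.389*I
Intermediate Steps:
U = -15 (U = -3*5 = -15)
b = 28 (b = 17 - 1*(-11) = 17 + 11 = 28)
C(k) = 4*k² (C(k) = (2*k)*(2*k) = 4*k²)
u = 52 (u = (-15 + 28)*(4*1²) = 13*(4*1) = 13*4 = 52)
√(u - 3579) = √(52 - 3579) = √(-3527) = I*√3527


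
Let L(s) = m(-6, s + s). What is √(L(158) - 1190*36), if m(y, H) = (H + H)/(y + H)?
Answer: 2*I*√257295505/155 ≈ 206.97*I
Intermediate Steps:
m(y, H) = 2*H/(H + y) (m(y, H) = (2*H)/(H + y) = 2*H/(H + y))
L(s) = 4*s/(-6 + 2*s) (L(s) = 2*(s + s)/((s + s) - 6) = 2*(2*s)/(2*s - 6) = 2*(2*s)/(-6 + 2*s) = 4*s/(-6 + 2*s))
√(L(158) - 1190*36) = √(2*158/(-3 + 158) - 1190*36) = √(2*158/155 - 42840) = √(2*158*(1/155) - 42840) = √(316/155 - 42840) = √(-6639884/155) = 2*I*√257295505/155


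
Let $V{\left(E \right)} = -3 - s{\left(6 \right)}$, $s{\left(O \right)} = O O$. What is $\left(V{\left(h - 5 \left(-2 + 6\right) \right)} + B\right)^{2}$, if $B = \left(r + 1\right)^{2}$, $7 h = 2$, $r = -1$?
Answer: $1521$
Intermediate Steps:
$h = \frac{2}{7}$ ($h = \frac{1}{7} \cdot 2 = \frac{2}{7} \approx 0.28571$)
$s{\left(O \right)} = O^{2}$
$V{\left(E \right)} = -39$ ($V{\left(E \right)} = -3 - 6^{2} = -3 - 36 = -39$)
$B = 0$ ($B = \left(-1 + 1\right)^{2} = 0^{2} = 0$)
$\left(V{\left(h - 5 \left(-2 + 6\right) \right)} + B\right)^{2} = \left(-39 + 0\right)^{2} = \left(-39\right)^{2} = 1521$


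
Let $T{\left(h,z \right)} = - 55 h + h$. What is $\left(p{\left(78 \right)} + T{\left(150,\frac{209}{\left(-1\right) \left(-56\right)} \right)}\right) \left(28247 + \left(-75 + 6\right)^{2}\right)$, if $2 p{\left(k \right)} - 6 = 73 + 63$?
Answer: $-265021232$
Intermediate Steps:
$p{\left(k \right)} = 71$ ($p{\left(k \right)} = 3 + \frac{73 + 63}{2} = 3 + \frac{1}{2} \cdot 136 = 3 + 68 = 71$)
$T{\left(h,z \right)} = - 54 h$
$\left(p{\left(78 \right)} + T{\left(150,\frac{209}{\left(-1\right) \left(-56\right)} \right)}\right) \left(28247 + \left(-75 + 6\right)^{2}\right) = \left(71 - 8100\right) \left(28247 + \left(-75 + 6\right)^{2}\right) = \left(71 - 8100\right) \left(28247 + \left(-69\right)^{2}\right) = - 8029 \left(28247 + 4761\right) = \left(-8029\right) 33008 = -265021232$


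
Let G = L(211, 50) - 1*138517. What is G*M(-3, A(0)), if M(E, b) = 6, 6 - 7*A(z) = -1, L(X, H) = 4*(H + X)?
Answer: -824838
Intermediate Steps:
L(X, H) = 4*H + 4*X
A(z) = 1 (A(z) = 6/7 - ⅐*(-1) = 6/7 + ⅐ = 1)
G = -137473 (G = (4*50 + 4*211) - 1*138517 = (200 + 844) - 138517 = 1044 - 138517 = -137473)
G*M(-3, A(0)) = -137473*6 = -824838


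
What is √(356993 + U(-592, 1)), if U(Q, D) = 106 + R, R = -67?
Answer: 2*√89258 ≈ 597.52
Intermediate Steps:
U(Q, D) = 39 (U(Q, D) = 106 - 67 = 39)
√(356993 + U(-592, 1)) = √(356993 + 39) = √357032 = 2*√89258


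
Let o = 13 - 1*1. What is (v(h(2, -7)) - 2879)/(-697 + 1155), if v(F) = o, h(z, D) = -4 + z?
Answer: -2867/458 ≈ -6.2598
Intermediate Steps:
o = 12 (o = 13 - 1 = 12)
v(F) = 12
(v(h(2, -7)) - 2879)/(-697 + 1155) = (12 - 2879)/(-697 + 1155) = -2867/458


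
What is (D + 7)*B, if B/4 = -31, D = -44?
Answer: 4588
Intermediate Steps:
B = -124 (B = 4*(-31) = -124)
(D + 7)*B = (-44 + 7)*(-124) = -37*(-124) = 4588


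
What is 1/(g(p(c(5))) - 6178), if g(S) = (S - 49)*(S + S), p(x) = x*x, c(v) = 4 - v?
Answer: -1/6274 ≈ -0.00015939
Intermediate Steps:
p(x) = x²
g(S) = 2*S*(-49 + S) (g(S) = (-49 + S)*(2*S) = 2*S*(-49 + S))
1/(g(p(c(5))) - 6178) = 1/(2*(4 - 1*5)²*(-49 + (4 - 1*5)²) - 6178) = 1/(2*(4 - 5)²*(-49 + (4 - 5)²) - 6178) = 1/(2*(-1)²*(-49 + (-1)²) - 6178) = 1/(2*1*(-49 + 1) - 6178) = 1/(2*1*(-48) - 6178) = 1/(-96 - 6178) = 1/(-6274) = -1/6274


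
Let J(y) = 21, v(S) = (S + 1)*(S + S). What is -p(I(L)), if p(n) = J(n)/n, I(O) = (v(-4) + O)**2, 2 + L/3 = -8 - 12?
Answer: -1/84 ≈ -0.011905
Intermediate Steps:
v(S) = 2*S*(1 + S) (v(S) = (1 + S)*(2*S) = 2*S*(1 + S))
L = -66 (L = -6 + 3*(-8 - 12) = -6 + 3*(-20) = -6 - 60 = -66)
I(O) = (24 + O)**2 (I(O) = (2*(-4)*(1 - 4) + O)**2 = (2*(-4)*(-3) + O)**2 = (24 + O)**2)
p(n) = 21/n
-p(I(L)) = -21/((24 - 66)**2) = -21/((-42)**2) = -21/1764 = -1*1/84 = -1/84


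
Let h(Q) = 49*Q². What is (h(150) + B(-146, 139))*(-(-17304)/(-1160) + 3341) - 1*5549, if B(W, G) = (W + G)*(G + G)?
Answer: 530776579623/145 ≈ 3.6605e+9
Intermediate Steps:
B(W, G) = 2*G*(G + W) (B(W, G) = (G + W)*(2*G) = 2*G*(G + W))
(h(150) + B(-146, 139))*(-(-17304)/(-1160) + 3341) - 1*5549 = (49*150² + 2*139*(139 - 146))*(-(-17304)/(-1160) + 3341) - 1*5549 = (49*22500 + 2*139*(-7))*(-(-17304)*(-1)/1160 + 3341) - 5549 = (1102500 - 1946)*(-14*309/290 + 3341) - 5549 = 1100554*(-2163/145 + 3341) - 5549 = 1100554*(482282/145) - 5549 = 530777384228/145 - 5549 = 530776579623/145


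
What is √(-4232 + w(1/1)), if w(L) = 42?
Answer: I*√4190 ≈ 64.73*I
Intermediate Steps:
√(-4232 + w(1/1)) = √(-4232 + 42) = √(-4190) = I*√4190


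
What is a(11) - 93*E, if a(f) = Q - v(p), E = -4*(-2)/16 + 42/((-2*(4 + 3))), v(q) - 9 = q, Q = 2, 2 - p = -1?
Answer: 445/2 ≈ 222.50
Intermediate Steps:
p = 3 (p = 2 - 1*(-1) = 2 + 1 = 3)
v(q) = 9 + q
E = -5/2 (E = 8*(1/16) + 42/((-2*7)) = ½ + 42/(-14) = ½ + 42*(-1/14) = ½ - 3 = -5/2 ≈ -2.5000)
a(f) = -10 (a(f) = 2 - (9 + 3) = 2 - 1*12 = 2 - 12 = -10)
a(11) - 93*E = -10 - 93*(-5/2) = -10 + 465/2 = 445/2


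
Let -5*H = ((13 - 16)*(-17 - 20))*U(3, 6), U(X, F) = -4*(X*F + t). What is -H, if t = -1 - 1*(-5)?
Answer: -9768/5 ≈ -1953.6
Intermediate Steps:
t = 4 (t = -1 + 5 = 4)
U(X, F) = -16 - 4*F*X (U(X, F) = -4*(X*F + 4) = -4*(F*X + 4) = -4*(4 + F*X) = -16 - 4*F*X)
H = 9768/5 (H = -(13 - 16)*(-17 - 20)*(-16 - 4*6*3)/5 = -(-3*(-37))*(-16 - 72)/5 = -111*(-88)/5 = -⅕*(-9768) = 9768/5 ≈ 1953.6)
-H = -1*9768/5 = -9768/5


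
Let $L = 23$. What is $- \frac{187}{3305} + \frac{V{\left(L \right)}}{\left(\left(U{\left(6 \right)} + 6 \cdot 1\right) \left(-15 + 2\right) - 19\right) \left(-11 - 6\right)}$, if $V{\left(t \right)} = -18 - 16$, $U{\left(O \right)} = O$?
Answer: $- \frac{7867}{115675} \approx -0.068009$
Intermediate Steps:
$V{\left(t \right)} = -34$ ($V{\left(t \right)} = -18 - 16 = -34$)
$- \frac{187}{3305} + \frac{V{\left(L \right)}}{\left(\left(U{\left(6 \right)} + 6 \cdot 1\right) \left(-15 + 2\right) - 19\right) \left(-11 - 6\right)} = - \frac{187}{3305} - \frac{34}{\left(\left(6 + 6 \cdot 1\right) \left(-15 + 2\right) - 19\right) \left(-11 - 6\right)} = \left(-187\right) \frac{1}{3305} - \frac{34}{\left(\left(6 + 6\right) \left(-13\right) - 19\right) \left(-17\right)} = - \frac{187}{3305} - \frac{34}{\left(12 \left(-13\right) - 19\right) \left(-17\right)} = - \frac{187}{3305} - \frac{34}{\left(-156 - 19\right) \left(-17\right)} = - \frac{187}{3305} - \frac{34}{\left(-175\right) \left(-17\right)} = - \frac{187}{3305} - \frac{34}{2975} = - \frac{187}{3305} - \frac{2}{175} = - \frac{7867}{115675}$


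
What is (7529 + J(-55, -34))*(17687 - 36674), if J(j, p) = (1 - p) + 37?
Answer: -144320187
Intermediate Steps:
J(j, p) = 38 - p
(7529 + J(-55, -34))*(17687 - 36674) = (7529 + (38 - 1*(-34)))*(17687 - 36674) = (7529 + (38 + 34))*(-18987) = (7529 + 72)*(-18987) = 7601*(-18987) = -144320187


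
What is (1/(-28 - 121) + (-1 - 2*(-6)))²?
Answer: 2683044/22201 ≈ 120.85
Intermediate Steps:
(1/(-28 - 121) + (-1 - 2*(-6)))² = (1/(-149) + (-1 + 12))² = (-1/149 + 11)² = (1638/149)² = 2683044/22201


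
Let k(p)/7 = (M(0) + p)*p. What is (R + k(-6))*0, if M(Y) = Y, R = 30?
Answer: 0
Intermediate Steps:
k(p) = 7*p² (k(p) = 7*((0 + p)*p) = 7*(p*p) = 7*p²)
(R + k(-6))*0 = (30 + 7*(-6)²)*0 = (30 + 7*36)*0 = (30 + 252)*0 = 282*0 = 0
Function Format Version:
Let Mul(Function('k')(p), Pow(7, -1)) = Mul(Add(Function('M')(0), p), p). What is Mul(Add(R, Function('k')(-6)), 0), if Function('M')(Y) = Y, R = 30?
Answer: 0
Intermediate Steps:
Function('k')(p) = Mul(7, Pow(p, 2)) (Function('k')(p) = Mul(7, Mul(Add(0, p), p)) = Mul(7, Mul(p, p)) = Mul(7, Pow(p, 2)))
Mul(Add(R, Function('k')(-6)), 0) = Mul(Add(30, Mul(7, Pow(-6, 2))), 0) = Mul(Add(30, Mul(7, 36)), 0) = Mul(Add(30, 252), 0) = Mul(282, 0) = 0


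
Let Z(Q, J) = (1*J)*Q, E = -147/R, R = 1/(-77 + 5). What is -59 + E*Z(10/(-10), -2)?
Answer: 21109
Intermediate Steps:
R = -1/72 (R = 1/(-72) = -1/72 ≈ -0.013889)
E = 10584 (E = -147/(-1/72) = -147*(-72) = 10584)
Z(Q, J) = J*Q
-59 + E*Z(10/(-10), -2) = -59 + 10584*(-20/(-10)) = -59 + 10584*(-20*(-1)/10) = -59 + 10584*(-2*(-1)) = -59 + 10584*2 = -59 + 21168 = 21109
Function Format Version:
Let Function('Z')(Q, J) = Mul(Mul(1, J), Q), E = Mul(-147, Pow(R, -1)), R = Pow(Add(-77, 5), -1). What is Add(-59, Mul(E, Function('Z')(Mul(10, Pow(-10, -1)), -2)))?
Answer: 21109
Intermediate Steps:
R = Rational(-1, 72) (R = Pow(-72, -1) = Rational(-1, 72) ≈ -0.013889)
E = 10584 (E = Mul(-147, Pow(Rational(-1, 72), -1)) = Mul(-147, -72) = 10584)
Function('Z')(Q, J) = Mul(J, Q)
Add(-59, Mul(E, Function('Z')(Mul(10, Pow(-10, -1)), -2))) = Add(-59, Mul(10584, Mul(-2, Mul(10, Pow(-10, -1))))) = Add(-59, Mul(10584, Mul(-2, Mul(10, Rational(-1, 10))))) = Add(-59, Mul(10584, Mul(-2, -1))) = Add(-59, Mul(10584, 2)) = Add(-59, 21168) = 21109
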